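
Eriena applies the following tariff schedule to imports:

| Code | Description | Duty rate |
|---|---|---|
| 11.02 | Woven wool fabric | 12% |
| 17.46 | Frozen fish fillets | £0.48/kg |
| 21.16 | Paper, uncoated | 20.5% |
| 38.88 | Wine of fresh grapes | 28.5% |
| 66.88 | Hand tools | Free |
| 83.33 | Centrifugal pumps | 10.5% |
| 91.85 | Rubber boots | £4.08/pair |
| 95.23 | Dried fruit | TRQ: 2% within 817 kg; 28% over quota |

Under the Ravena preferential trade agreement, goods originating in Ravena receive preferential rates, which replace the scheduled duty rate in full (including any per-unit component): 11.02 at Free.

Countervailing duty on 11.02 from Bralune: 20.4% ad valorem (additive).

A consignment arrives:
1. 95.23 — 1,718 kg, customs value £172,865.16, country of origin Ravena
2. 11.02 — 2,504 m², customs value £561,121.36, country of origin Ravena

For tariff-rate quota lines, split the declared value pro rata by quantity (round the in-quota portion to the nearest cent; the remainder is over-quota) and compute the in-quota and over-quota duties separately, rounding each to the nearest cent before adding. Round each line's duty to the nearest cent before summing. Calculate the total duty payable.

£27,028.54

Line 1 (95.23, Ravena, 1,718 kg, £172,865.16):
Code 95.23 is under a tariff-rate quota (threshold 817 kg). In-quota: 817 kg at 2%; over-quota: 901 kg at 28%.
Pro-rata value split: in-quota = £172,865.16 × 817/1,718 = £82,206.54; over-quota = £172,865.16 − £82,206.54 = £90,658.62.
In-quota duty = £82,206.54 × 2% = £1,644.13. Over-quota duty = £90,658.62 × 28% = £25,384.41.
Line duty = £1,644.13 + £25,384.41 = £27,028.54.
Line 2 (11.02, Ravena, 2,504 m², £561,121.36):
Base rate for 11.02 is 12%.
Origin Ravena qualifies under the Eriena–Ravena agreement and 11.02 is covered: preferential rate Free applies instead.
The additional-duty order on 11.02 targets Bralune, not Ravena; it does not apply.
Duty = £561,121.36 × 0% = £0.00.
Total = £27,028.54 + £0.00 = £27,028.54.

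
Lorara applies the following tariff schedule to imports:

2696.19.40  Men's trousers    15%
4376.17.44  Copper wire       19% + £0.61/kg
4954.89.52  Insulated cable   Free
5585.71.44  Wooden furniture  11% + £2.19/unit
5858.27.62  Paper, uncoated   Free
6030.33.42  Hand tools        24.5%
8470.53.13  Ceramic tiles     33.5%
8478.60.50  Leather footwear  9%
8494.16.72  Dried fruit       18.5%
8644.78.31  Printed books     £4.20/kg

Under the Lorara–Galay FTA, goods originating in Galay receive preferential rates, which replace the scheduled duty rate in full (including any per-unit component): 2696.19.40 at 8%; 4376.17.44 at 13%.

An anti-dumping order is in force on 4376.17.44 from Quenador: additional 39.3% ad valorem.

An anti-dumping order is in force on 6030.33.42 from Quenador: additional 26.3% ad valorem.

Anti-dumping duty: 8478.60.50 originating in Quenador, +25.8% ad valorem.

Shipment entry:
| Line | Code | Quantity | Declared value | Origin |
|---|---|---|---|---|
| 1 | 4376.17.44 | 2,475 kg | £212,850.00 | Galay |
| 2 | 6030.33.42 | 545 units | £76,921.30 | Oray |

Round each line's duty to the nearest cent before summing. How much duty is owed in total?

£46,516.22

Line 1 (4376.17.44, Galay, 2,475 kg, £212,850.00):
Base rate for 4376.17.44 is 19% + £0.61/kg.
Origin Galay qualifies under the Lorara–Galay agreement and 4376.17.44 is covered: preferential rate 13% applies instead.
The additional-duty order on 4376.17.44 targets Quenador, not Galay; it does not apply.
Duty = £212,850.00 × 13% = £27,670.50.
Line 2 (6030.33.42, Oray, 545 units, £76,921.30):
Base rate for 6030.33.42 is 24.5%.
The additional-duty order on 6030.33.42 targets Quenador, not Oray; it does not apply.
Duty = £76,921.30 × 24.5% = £18,845.72.
Total = £27,670.50 + £18,845.72 = £46,516.22.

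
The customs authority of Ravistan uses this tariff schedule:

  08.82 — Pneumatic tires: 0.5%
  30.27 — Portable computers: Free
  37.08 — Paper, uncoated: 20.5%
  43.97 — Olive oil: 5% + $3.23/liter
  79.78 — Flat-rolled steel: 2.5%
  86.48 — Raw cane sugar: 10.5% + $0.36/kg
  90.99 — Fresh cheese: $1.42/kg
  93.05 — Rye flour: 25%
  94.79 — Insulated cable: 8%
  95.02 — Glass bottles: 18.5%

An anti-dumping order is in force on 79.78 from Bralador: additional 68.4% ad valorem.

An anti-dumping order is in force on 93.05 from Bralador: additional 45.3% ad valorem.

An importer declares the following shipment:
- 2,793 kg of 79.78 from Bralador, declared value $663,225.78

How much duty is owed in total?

$470,227.08

Line 1 (79.78, Bralador, 2,793 kg, $663,225.78):
Base rate for 79.78 is 2.5%.
Additional duty on 79.78 from Bralador: +68.4%. Applied ad valorem rate: 2.5% + 68.4% = 70.9%.
Duty = $663,225.78 × 70.9% = $470,227.08.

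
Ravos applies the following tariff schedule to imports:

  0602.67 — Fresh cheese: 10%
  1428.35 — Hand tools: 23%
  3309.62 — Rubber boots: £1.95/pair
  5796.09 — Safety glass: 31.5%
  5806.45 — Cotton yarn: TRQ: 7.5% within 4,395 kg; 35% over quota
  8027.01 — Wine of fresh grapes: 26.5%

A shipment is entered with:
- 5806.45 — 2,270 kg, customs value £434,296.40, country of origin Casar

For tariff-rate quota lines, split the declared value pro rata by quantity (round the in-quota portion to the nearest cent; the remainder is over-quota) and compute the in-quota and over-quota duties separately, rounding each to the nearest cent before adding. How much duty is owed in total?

£32,572.23

Line 1 (5806.45, Casar, 2,270 kg, £434,296.40):
Code 5806.45 is under a tariff-rate quota (threshold 4,395 kg). Quantity 2,270 kg is within the quota, so the in-quota rate 7.5% applies to the full value.
Duty = £434,296.40 × 7.5% = £32,572.23.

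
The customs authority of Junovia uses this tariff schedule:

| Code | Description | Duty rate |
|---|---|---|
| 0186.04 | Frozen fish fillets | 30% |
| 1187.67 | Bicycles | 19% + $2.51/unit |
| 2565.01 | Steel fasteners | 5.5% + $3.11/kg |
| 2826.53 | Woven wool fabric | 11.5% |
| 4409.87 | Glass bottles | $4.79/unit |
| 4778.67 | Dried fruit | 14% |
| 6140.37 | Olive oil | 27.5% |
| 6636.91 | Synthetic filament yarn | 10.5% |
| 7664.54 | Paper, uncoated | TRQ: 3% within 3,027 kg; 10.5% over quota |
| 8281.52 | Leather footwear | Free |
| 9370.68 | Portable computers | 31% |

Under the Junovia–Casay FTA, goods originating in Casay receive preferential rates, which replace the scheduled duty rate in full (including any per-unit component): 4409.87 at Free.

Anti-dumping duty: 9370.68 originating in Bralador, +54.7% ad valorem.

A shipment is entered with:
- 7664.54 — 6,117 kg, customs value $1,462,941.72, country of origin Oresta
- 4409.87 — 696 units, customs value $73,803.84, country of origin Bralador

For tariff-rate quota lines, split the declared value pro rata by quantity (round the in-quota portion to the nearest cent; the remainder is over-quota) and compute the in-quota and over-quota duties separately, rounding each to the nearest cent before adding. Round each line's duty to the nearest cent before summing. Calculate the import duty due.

$102,647.42

Line 1 (7664.54, Oresta, 6,117 kg, $1,462,941.72):
Code 7664.54 is under a tariff-rate quota (threshold 3,027 kg). In-quota: 3,027 kg at 3%; over-quota: 3,090 kg at 10.5%.
Pro-rata value split: in-quota = $1,462,941.72 × 3,027/6,117 = $723,937.32; over-quota = $1,462,941.72 − $723,937.32 = $739,004.40.
In-quota duty = $723,937.32 × 3% = $21,718.12. Over-quota duty = $739,004.40 × 10.5% = $77,595.46.
Line duty = $21,718.12 + $77,595.46 = $99,313.58.
Line 2 (4409.87, Bralador, 696 units, $73,803.84):
Base rate for 4409.87 is $4.79/unit.
4409.87 has an FTA preferential rate, but origin Bralador is not Casay; base rate stands.
Duty = 696 × $4.79 = $3,333.84.
Total = $99,313.58 + $3,333.84 = $102,647.42.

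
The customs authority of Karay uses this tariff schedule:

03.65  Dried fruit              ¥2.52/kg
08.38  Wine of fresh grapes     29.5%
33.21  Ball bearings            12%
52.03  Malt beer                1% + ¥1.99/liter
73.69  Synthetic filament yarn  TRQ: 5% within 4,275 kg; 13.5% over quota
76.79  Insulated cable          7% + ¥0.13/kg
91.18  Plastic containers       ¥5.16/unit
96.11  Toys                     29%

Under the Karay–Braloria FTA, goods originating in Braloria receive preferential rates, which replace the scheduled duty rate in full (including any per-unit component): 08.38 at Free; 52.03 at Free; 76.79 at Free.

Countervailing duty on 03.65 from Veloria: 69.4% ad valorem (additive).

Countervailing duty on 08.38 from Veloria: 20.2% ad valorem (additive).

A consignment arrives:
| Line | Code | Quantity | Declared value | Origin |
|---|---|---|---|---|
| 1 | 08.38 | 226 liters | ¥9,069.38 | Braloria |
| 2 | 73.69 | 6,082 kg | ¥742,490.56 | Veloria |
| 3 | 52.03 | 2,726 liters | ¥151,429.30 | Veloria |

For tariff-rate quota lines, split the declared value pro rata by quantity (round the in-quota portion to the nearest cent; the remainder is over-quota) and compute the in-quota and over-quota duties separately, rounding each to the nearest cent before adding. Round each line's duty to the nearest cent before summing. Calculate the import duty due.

Line 1 (08.38, Braloria, 226 liters, ¥9,069.38):
Base rate for 08.38 is 29.5%.
Origin Braloria qualifies under the Karay–Braloria agreement and 08.38 is covered: preferential rate Free applies instead.
The additional-duty order on 08.38 targets Veloria, not Braloria; it does not apply.
Duty = ¥9,069.38 × 0% = ¥0.00.
Line 2 (73.69, Veloria, 6,082 kg, ¥742,490.56):
Code 73.69 is under a tariff-rate quota (threshold 4,275 kg). In-quota: 4,275 kg at 5%; over-quota: 1,807 kg at 13.5%.
Pro-rata value split: in-quota = ¥742,490.56 × 4,275/6,082 = ¥521,892.00; over-quota = ¥742,490.56 − ¥521,892.00 = ¥220,598.56.
In-quota duty = ¥521,892.00 × 5% = ¥26,094.60. Over-quota duty = ¥220,598.56 × 13.5% = ¥29,780.81.
Line duty = ¥26,094.60 + ¥29,780.81 = ¥55,875.41.
Line 3 (52.03, Veloria, 2,726 liters, ¥151,429.30):
Base rate for 52.03 is 1% + ¥1.99/liter.
52.03 has an FTA preferential rate, but origin Veloria is not Braloria; base rate stands.
Duty = ¥151,429.30 × 1% + 2,726 × ¥1.99 = ¥6,939.03.
Total = ¥0.00 + ¥55,875.41 + ¥6,939.03 = ¥62,814.44.

¥62,814.44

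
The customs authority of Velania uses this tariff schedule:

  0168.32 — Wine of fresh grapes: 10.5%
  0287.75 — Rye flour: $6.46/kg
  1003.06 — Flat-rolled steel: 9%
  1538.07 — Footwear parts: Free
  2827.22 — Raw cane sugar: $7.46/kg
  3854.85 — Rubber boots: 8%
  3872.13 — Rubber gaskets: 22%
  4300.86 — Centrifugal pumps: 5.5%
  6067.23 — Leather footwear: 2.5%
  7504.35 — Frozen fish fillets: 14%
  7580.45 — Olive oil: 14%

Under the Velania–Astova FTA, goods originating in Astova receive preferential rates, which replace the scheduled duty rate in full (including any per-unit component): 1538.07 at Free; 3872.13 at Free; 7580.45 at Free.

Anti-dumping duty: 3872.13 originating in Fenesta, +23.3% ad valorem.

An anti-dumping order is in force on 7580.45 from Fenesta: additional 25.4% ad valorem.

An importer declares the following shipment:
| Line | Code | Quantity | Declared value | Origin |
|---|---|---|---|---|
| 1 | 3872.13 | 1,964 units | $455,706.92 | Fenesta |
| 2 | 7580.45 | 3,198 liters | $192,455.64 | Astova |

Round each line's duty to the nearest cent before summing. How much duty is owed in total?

Line 1 (3872.13, Fenesta, 1,964 units, $455,706.92):
Base rate for 3872.13 is 22%.
3872.13 has an FTA preferential rate, but origin Fenesta is not Astova; base rate stands.
Additional duty on 3872.13 from Fenesta: +23.3%. Applied ad valorem rate: 22% + 23.3% = 45.3%.
Duty = $455,706.92 × 45.3% = $206,435.23.
Line 2 (7580.45, Astova, 3,198 liters, $192,455.64):
Base rate for 7580.45 is 14%.
Origin Astova qualifies under the Velania–Astova agreement and 7580.45 is covered: preferential rate Free applies instead.
The additional-duty order on 7580.45 targets Fenesta, not Astova; it does not apply.
Duty = $192,455.64 × 0% = $0.00.
Total = $206,435.23 + $0.00 = $206,435.23.

$206,435.23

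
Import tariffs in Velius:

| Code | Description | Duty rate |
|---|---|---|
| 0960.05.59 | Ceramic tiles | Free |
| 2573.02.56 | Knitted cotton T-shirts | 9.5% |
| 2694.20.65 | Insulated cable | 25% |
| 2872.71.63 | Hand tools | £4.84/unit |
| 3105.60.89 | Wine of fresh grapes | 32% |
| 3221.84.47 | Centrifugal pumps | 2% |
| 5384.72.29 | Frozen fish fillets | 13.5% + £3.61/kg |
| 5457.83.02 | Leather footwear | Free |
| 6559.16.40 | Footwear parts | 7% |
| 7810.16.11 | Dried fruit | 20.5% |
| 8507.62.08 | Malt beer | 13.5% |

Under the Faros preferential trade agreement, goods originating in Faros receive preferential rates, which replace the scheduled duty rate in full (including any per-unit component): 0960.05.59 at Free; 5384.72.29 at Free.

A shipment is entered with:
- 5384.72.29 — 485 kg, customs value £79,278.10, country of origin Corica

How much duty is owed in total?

£12,453.39

Line 1 (5384.72.29, Corica, 485 kg, £79,278.10):
Base rate for 5384.72.29 is 13.5% + £3.61/kg.
5384.72.29 has an FTA preferential rate, but origin Corica is not Faros; base rate stands.
Duty = £79,278.10 × 13.5% + 485 × £3.61 = £12,453.39.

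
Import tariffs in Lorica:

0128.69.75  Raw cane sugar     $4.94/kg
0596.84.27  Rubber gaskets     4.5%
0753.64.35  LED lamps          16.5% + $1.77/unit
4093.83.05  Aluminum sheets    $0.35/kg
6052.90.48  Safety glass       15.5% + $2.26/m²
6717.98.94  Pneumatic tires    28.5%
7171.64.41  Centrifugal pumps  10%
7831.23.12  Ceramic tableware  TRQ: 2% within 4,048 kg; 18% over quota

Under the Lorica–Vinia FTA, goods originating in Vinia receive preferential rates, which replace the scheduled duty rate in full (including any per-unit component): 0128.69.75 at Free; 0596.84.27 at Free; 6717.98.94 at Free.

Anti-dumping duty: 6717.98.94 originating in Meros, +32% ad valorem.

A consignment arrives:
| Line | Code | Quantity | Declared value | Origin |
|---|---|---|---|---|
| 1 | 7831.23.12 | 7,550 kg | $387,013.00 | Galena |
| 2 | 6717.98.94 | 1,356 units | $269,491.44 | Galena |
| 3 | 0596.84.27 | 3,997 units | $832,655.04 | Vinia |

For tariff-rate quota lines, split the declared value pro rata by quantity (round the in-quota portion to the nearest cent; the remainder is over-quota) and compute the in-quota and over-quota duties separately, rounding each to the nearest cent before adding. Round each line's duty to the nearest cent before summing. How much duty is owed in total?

$113,267.32

Line 1 (7831.23.12, Galena, 7,550 kg, $387,013.00):
Code 7831.23.12 is under a tariff-rate quota (threshold 4,048 kg). In-quota: 4,048 kg at 2%; over-quota: 3,502 kg at 18%.
Pro-rata value split: in-quota = $387,013.00 × 4,048/7,550 = $207,500.48; over-quota = $387,013.00 − $207,500.48 = $179,512.52.
In-quota duty = $207,500.48 × 2% = $4,150.01. Over-quota duty = $179,512.52 × 18% = $32,312.25.
Line duty = $4,150.01 + $32,312.25 = $36,462.26.
Line 2 (6717.98.94, Galena, 1,356 units, $269,491.44):
Base rate for 6717.98.94 is 28.5%.
6717.98.94 has an FTA preferential rate, but origin Galena is not Vinia; base rate stands.
The additional-duty order on 6717.98.94 targets Meros, not Galena; it does not apply.
Duty = $269,491.44 × 28.5% = $76,805.06.
Line 3 (0596.84.27, Vinia, 3,997 units, $832,655.04):
Base rate for 0596.84.27 is 4.5%.
Origin Vinia qualifies under the Lorica–Vinia agreement and 0596.84.27 is covered: preferential rate Free applies instead.
Duty = $832,655.04 × 0% = $0.00.
Total = $36,462.26 + $76,805.06 + $0.00 = $113,267.32.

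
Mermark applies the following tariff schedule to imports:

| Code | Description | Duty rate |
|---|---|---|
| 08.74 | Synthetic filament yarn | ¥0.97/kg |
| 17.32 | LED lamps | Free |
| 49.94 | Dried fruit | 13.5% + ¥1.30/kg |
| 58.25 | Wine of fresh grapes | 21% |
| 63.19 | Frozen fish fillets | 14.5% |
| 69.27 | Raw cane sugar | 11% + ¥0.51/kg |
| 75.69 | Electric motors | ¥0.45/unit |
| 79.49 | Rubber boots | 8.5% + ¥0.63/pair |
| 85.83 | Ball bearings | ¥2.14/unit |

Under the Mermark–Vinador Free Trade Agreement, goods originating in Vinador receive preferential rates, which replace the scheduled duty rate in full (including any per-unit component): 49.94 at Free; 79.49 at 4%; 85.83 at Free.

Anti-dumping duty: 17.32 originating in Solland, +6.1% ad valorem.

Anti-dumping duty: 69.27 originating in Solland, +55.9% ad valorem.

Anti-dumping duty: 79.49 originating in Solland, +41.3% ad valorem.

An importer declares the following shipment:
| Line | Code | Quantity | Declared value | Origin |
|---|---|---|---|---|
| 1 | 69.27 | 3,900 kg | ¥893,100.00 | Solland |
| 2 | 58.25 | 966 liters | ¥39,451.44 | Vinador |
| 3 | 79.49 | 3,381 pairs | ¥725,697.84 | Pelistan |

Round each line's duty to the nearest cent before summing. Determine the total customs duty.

¥671,572.05

Line 1 (69.27, Solland, 3,900 kg, ¥893,100.00):
Base rate for 69.27 is 11% + ¥0.51/kg.
Additional duty on 69.27 from Solland: +55.9%. Applied ad valorem rate: 11% + 55.9% = 66.9%.
Duty = ¥893,100.00 × 66.9% + 3,900 × ¥0.51 = ¥599,472.90.
Line 2 (58.25, Vinador, 966 liters, ¥39,451.44):
Base rate for 58.25 is 21%.
Origin Vinador is the FTA partner but 58.25 is not on the preference list; base rate stands.
Duty = ¥39,451.44 × 21% = ¥8,284.80.
Line 3 (79.49, Pelistan, 3,381 pairs, ¥725,697.84):
Base rate for 79.49 is 8.5% + ¥0.63/pair.
79.49 has an FTA preferential rate, but origin Pelistan is not Vinador; base rate stands.
The additional-duty order on 79.49 targets Solland, not Pelistan; it does not apply.
Duty = ¥725,697.84 × 8.5% + 3,381 × ¥0.63 = ¥63,814.35.
Total = ¥599,472.90 + ¥8,284.80 + ¥63,814.35 = ¥671,572.05.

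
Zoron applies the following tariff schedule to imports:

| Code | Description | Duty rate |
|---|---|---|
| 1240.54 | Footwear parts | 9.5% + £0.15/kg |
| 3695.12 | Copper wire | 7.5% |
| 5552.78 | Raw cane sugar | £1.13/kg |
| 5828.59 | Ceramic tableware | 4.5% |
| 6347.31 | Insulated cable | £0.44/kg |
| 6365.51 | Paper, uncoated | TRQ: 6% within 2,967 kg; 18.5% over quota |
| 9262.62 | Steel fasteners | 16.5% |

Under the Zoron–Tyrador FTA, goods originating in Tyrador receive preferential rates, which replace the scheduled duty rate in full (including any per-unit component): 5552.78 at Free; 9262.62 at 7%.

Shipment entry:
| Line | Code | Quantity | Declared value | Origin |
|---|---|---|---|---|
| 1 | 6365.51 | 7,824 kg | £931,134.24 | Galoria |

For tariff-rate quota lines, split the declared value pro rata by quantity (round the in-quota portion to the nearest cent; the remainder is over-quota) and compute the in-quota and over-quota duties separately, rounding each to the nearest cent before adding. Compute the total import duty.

Line 1 (6365.51, Galoria, 7,824 kg, £931,134.24):
Code 6365.51 is under a tariff-rate quota (threshold 2,967 kg). In-quota: 2,967 kg at 6%; over-quota: 4,857 kg at 18.5%.
Pro-rata value split: in-quota = £931,134.24 × 2,967/7,824 = £353,102.67; over-quota = £931,134.24 − £353,102.67 = £578,031.57.
In-quota duty = £353,102.67 × 6% = £21,186.16. Over-quota duty = £578,031.57 × 18.5% = £106,935.84.
Line duty = £21,186.16 + £106,935.84 = £128,122.00.

£128,122.00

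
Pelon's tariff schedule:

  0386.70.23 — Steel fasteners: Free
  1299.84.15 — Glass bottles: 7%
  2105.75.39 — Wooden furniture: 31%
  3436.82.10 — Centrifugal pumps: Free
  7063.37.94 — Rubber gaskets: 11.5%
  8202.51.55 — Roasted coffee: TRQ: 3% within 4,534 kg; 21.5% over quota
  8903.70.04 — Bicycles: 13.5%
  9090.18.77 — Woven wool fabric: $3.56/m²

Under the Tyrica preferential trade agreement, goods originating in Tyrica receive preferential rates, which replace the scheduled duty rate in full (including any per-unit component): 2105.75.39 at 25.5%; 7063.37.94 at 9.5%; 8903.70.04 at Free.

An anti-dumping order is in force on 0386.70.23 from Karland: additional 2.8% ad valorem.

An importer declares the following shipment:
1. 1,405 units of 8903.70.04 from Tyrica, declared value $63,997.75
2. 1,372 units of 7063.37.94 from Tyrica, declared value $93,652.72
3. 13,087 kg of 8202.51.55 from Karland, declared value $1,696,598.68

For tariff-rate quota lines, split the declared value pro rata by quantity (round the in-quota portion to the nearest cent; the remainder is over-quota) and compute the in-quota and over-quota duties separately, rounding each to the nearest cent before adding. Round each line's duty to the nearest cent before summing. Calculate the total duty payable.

Line 1 (8903.70.04, Tyrica, 1,405 units, $63,997.75):
Base rate for 8903.70.04 is 13.5%.
Origin Tyrica qualifies under the Pelon–Tyrica agreement and 8903.70.04 is covered: preferential rate Free applies instead.
Duty = $63,997.75 × 0% = $0.00.
Line 2 (7063.37.94, Tyrica, 1,372 units, $93,652.72):
Base rate for 7063.37.94 is 11.5%.
Origin Tyrica qualifies under the Pelon–Tyrica agreement and 7063.37.94 is covered: preferential rate 9.5% applies instead.
Duty = $93,652.72 × 9.5% = $8,897.01.
Line 3 (8202.51.55, Karland, 13,087 kg, $1,696,598.68):
Code 8202.51.55 is under a tariff-rate quota (threshold 4,534 kg). In-quota: 4,534 kg at 3%; over-quota: 8,553 kg at 21.5%.
Pro-rata value split: in-quota = $1,696,598.68 × 4,534/13,087 = $587,787.76; over-quota = $1,696,598.68 − $587,787.76 = $1,108,810.92.
In-quota duty = $587,787.76 × 3% = $17,633.63. Over-quota duty = $1,108,810.92 × 21.5% = $238,394.35.
Line duty = $17,633.63 + $238,394.35 = $256,027.98.
Total = $0.00 + $8,897.01 + $256,027.98 = $264,924.99.

$264,924.99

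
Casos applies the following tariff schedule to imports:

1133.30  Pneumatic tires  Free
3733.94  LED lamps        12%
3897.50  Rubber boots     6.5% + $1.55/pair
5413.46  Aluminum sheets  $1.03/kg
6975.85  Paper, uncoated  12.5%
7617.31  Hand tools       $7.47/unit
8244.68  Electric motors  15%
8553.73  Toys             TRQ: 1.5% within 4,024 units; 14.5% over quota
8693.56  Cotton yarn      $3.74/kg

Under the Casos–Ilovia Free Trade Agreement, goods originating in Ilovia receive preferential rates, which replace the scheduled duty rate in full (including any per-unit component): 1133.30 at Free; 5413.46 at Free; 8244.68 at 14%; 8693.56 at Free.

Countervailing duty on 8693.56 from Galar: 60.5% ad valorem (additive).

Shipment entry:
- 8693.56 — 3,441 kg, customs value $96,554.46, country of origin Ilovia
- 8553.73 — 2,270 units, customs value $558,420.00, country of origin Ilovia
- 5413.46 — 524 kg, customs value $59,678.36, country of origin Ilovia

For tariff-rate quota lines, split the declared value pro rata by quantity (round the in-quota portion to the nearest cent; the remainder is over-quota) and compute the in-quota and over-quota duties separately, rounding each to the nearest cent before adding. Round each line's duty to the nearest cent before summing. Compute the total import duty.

Line 1 (8693.56, Ilovia, 3,441 kg, $96,554.46):
Base rate for 8693.56 is $3.74/kg.
Origin Ilovia qualifies under the Casos–Ilovia agreement and 8693.56 is covered: preferential rate Free applies instead.
The additional-duty order on 8693.56 targets Galar, not Ilovia; it does not apply.
Duty = $96,554.46 × 0% = $0.00.
Line 2 (8553.73, Ilovia, 2,270 units, $558,420.00):
Code 8553.73 is under a tariff-rate quota (threshold 4,024 units). Quantity 2,270 units is within the quota, so the in-quota rate 1.5% applies to the full value.
Duty = $558,420.00 × 1.5% = $8,376.30.
Line 3 (5413.46, Ilovia, 524 kg, $59,678.36):
Base rate for 5413.46 is $1.03/kg.
Origin Ilovia qualifies under the Casos–Ilovia agreement and 5413.46 is covered: preferential rate Free applies instead.
Duty = $59,678.36 × 0% = $0.00.
Total = $0.00 + $8,376.30 + $0.00 = $8,376.30.

$8,376.30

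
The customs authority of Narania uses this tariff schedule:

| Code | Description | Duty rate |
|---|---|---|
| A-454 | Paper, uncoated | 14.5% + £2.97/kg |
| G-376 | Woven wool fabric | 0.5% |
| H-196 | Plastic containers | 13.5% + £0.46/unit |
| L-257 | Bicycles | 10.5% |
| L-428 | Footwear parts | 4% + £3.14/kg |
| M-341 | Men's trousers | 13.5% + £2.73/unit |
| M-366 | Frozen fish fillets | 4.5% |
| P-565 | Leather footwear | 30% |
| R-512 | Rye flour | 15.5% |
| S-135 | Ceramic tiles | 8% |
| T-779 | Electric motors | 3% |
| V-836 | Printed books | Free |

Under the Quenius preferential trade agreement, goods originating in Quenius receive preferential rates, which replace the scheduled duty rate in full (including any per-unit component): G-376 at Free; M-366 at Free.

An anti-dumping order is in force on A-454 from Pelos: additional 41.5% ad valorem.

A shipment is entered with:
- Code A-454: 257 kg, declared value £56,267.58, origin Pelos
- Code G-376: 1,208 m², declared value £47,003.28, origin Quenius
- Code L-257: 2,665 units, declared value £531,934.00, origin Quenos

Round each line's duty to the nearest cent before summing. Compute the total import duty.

£88,126.20

Line 1 (A-454, Pelos, 257 kg, £56,267.58):
Base rate for A-454 is 14.5% + £2.97/kg.
Additional duty on A-454 from Pelos: +41.5%. Applied ad valorem rate: 14.5% + 41.5% = 56%.
Duty = £56,267.58 × 56% + 257 × £2.97 = £32,273.13.
Line 2 (G-376, Quenius, 1,208 m², £47,003.28):
Base rate for G-376 is 0.5%.
Origin Quenius qualifies under the Narania–Quenius agreement and G-376 is covered: preferential rate Free applies instead.
Duty = £47,003.28 × 0% = £0.00.
Line 3 (L-257, Quenos, 2,665 units, £531,934.00):
Base rate for L-257 is 10.5%.
Duty = £531,934.00 × 10.5% = £55,853.07.
Total = £32,273.13 + £0.00 + £55,853.07 = £88,126.20.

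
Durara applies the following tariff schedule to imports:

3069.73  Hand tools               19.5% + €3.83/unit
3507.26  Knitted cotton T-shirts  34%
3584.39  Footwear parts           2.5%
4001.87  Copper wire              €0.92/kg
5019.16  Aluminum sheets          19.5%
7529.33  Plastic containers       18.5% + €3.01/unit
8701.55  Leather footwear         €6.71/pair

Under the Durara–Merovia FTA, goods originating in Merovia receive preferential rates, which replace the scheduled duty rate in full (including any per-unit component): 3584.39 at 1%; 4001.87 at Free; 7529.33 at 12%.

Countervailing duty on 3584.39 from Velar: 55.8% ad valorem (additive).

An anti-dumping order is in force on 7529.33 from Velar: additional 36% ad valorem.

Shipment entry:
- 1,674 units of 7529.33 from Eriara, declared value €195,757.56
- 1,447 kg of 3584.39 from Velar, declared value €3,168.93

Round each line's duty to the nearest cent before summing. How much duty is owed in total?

€43,101.38

Line 1 (7529.33, Eriara, 1,674 units, €195,757.56):
Base rate for 7529.33 is 18.5% + €3.01/unit.
7529.33 has an FTA preferential rate, but origin Eriara is not Merovia; base rate stands.
The additional-duty order on 7529.33 targets Velar, not Eriara; it does not apply.
Duty = €195,757.56 × 18.5% + 1,674 × €3.01 = €41,253.89.
Line 2 (3584.39, Velar, 1,447 kg, €3,168.93):
Base rate for 3584.39 is 2.5%.
3584.39 has an FTA preferential rate, but origin Velar is not Merovia; base rate stands.
Additional duty on 3584.39 from Velar: +55.8%. Applied ad valorem rate: 2.5% + 55.8% = 58.3%.
Duty = €3,168.93 × 58.3% = €1,847.49.
Total = €41,253.89 + €1,847.49 = €43,101.38.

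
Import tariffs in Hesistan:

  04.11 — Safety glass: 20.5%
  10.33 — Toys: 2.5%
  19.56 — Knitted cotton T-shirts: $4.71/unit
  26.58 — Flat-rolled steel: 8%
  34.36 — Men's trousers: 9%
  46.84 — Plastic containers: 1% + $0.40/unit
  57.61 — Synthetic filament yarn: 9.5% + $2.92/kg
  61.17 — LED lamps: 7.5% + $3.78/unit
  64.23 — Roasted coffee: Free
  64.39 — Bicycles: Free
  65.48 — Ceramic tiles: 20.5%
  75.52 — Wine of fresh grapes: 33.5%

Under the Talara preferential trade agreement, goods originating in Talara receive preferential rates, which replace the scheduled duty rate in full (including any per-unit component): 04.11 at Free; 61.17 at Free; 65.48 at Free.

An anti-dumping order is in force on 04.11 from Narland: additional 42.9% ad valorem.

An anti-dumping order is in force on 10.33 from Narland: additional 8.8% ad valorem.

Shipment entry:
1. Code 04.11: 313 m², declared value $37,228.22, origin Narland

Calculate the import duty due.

Line 1 (04.11, Narland, 313 m², $37,228.22):
Base rate for 04.11 is 20.5%.
04.11 has an FTA preferential rate, but origin Narland is not Talara; base rate stands.
Additional duty on 04.11 from Narland: +42.9%. Applied ad valorem rate: 20.5% + 42.9% = 63.4%.
Duty = $37,228.22 × 63.4% = $23,602.69.

$23,602.69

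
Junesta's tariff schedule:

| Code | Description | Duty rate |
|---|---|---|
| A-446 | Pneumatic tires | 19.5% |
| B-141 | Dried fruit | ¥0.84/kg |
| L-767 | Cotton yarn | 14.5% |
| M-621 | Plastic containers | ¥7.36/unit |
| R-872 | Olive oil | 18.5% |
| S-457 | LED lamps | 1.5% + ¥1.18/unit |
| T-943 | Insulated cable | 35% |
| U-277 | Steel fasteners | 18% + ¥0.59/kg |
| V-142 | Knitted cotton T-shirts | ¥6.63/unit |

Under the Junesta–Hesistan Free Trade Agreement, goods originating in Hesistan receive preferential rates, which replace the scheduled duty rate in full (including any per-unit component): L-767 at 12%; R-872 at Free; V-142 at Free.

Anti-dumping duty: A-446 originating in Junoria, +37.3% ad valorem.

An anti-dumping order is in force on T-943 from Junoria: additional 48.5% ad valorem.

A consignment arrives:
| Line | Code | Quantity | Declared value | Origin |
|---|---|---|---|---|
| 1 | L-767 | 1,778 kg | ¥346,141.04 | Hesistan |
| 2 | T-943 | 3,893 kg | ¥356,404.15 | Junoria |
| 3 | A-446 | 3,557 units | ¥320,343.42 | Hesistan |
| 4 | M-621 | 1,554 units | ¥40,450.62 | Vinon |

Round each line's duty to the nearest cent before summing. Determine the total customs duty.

Line 1 (L-767, Hesistan, 1,778 kg, ¥346,141.04):
Base rate for L-767 is 14.5%.
Origin Hesistan qualifies under the Junesta–Hesistan agreement and L-767 is covered: preferential rate 12% applies instead.
Duty = ¥346,141.04 × 12% = ¥41,536.92.
Line 2 (T-943, Junoria, 3,893 kg, ¥356,404.15):
Base rate for T-943 is 35%.
Additional duty on T-943 from Junoria: +48.5%. Applied ad valorem rate: 35% + 48.5% = 83.5%.
Duty = ¥356,404.15 × 83.5% = ¥297,597.47.
Line 3 (A-446, Hesistan, 3,557 units, ¥320,343.42):
Base rate for A-446 is 19.5%.
Origin Hesistan is the FTA partner but A-446 is not on the preference list; base rate stands.
The additional-duty order on A-446 targets Junoria, not Hesistan; it does not apply.
Duty = ¥320,343.42 × 19.5% = ¥62,466.97.
Line 4 (M-621, Vinon, 1,554 units, ¥40,450.62):
Base rate for M-621 is ¥7.36/unit.
Duty = 1,554 × ¥7.36 = ¥11,437.44.
Total = ¥41,536.92 + ¥297,597.47 + ¥62,466.97 + ¥11,437.44 = ¥413,038.80.

¥413,038.80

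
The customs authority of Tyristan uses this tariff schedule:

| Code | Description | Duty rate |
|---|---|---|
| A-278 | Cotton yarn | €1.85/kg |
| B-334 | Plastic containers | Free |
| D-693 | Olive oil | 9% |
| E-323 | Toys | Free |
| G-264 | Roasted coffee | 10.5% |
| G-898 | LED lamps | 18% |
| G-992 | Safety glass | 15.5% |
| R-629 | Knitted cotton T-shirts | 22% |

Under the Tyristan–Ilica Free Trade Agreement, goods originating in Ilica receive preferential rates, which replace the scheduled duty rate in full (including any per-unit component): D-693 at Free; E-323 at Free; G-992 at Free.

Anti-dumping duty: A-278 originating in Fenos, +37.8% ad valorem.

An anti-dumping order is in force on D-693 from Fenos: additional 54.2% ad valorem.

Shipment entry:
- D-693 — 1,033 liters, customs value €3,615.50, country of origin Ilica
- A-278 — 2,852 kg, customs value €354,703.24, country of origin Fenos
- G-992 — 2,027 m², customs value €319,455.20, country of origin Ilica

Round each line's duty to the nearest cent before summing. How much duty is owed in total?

Line 1 (D-693, Ilica, 1,033 liters, €3,615.50):
Base rate for D-693 is 9%.
Origin Ilica qualifies under the Tyristan–Ilica agreement and D-693 is covered: preferential rate Free applies instead.
The additional-duty order on D-693 targets Fenos, not Ilica; it does not apply.
Duty = €3,615.50 × 0% = €0.00.
Line 2 (A-278, Fenos, 2,852 kg, €354,703.24):
Base rate for A-278 is €1.85/kg.
Additional duty on A-278 from Fenos: +37.8% ad valorem. Applied ad valorem rate = 37.8%.
Duty = €354,703.24 × 37.8% + 2,852 × €1.85 = €139,354.02.
Line 3 (G-992, Ilica, 2,027 m², €319,455.20):
Base rate for G-992 is 15.5%.
Origin Ilica qualifies under the Tyristan–Ilica agreement and G-992 is covered: preferential rate Free applies instead.
Duty = €319,455.20 × 0% = €0.00.
Total = €0.00 + €139,354.02 + €0.00 = €139,354.02.

€139,354.02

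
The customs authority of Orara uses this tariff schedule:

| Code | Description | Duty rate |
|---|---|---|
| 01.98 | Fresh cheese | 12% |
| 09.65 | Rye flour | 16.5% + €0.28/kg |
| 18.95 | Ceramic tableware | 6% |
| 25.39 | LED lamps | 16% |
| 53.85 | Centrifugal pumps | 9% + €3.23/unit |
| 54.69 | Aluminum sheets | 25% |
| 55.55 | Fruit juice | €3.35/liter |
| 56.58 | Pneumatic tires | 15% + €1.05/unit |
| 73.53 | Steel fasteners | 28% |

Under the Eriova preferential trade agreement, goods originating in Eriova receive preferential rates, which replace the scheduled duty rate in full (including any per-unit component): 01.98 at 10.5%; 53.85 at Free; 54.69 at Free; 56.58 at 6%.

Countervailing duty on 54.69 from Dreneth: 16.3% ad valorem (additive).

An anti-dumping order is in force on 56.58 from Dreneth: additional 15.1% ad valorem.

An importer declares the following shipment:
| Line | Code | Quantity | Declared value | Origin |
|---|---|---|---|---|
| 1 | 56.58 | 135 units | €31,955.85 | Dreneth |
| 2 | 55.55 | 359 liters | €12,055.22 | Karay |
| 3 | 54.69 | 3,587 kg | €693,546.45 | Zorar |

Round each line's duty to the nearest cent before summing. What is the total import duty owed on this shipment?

Line 1 (56.58, Dreneth, 135 units, €31,955.85):
Base rate for 56.58 is 15% + €1.05/unit.
56.58 has an FTA preferential rate, but origin Dreneth is not Eriova; base rate stands.
Additional duty on 56.58 from Dreneth: +15.1%. Applied ad valorem rate: 15% + 15.1% = 30.1%.
Duty = €31,955.85 × 30.1% + 135 × €1.05 = €9,760.46.
Line 2 (55.55, Karay, 359 liters, €12,055.22):
Base rate for 55.55 is €3.35/liter.
Duty = 359 × €3.35 = €1,202.65.
Line 3 (54.69, Zorar, 3,587 kg, €693,546.45):
Base rate for 54.69 is 25%.
54.69 has an FTA preferential rate, but origin Zorar is not Eriova; base rate stands.
The additional-duty order on 54.69 targets Dreneth, not Zorar; it does not apply.
Duty = €693,546.45 × 25% = €173,386.61.
Total = €9,760.46 + €1,202.65 + €173,386.61 = €184,349.72.

€184,349.72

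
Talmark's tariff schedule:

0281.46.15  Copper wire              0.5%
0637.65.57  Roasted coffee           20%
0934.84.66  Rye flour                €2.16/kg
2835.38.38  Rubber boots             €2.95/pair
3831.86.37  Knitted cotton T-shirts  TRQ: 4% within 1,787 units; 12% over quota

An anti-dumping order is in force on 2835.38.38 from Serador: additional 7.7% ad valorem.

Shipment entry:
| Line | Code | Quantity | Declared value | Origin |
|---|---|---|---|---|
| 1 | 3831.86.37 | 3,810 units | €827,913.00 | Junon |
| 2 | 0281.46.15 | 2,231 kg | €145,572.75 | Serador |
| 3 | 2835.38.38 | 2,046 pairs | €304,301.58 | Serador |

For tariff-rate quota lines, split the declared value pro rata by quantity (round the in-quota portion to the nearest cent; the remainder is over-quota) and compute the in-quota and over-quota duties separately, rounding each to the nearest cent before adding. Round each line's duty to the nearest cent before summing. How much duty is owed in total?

Line 1 (3831.86.37, Junon, 3,810 units, €827,913.00):
Code 3831.86.37 is under a tariff-rate quota (threshold 1,787 units). In-quota: 1,787 units at 4%; over-quota: 2,023 units at 12%.
Pro-rata value split: in-quota = €827,913.00 × 1,787/3,810 = €388,315.10; over-quota = €827,913.00 − €388,315.10 = €439,597.90.
In-quota duty = €388,315.10 × 4% = €15,532.60. Over-quota duty = €439,597.90 × 12% = €52,751.75.
Line duty = €15,532.60 + €52,751.75 = €68,284.35.
Line 2 (0281.46.15, Serador, 2,231 kg, €145,572.75):
Base rate for 0281.46.15 is 0.5%.
Duty = €145,572.75 × 0.5% = €727.86.
Line 3 (2835.38.38, Serador, 2,046 pairs, €304,301.58):
Base rate for 2835.38.38 is €2.95/pair.
Additional duty on 2835.38.38 from Serador: +7.7% ad valorem. Applied ad valorem rate = 7.7%.
Duty = €304,301.58 × 7.7% + 2,046 × €2.95 = €29,466.92.
Total = €68,284.35 + €727.86 + €29,466.92 = €98,479.13.

€98,479.13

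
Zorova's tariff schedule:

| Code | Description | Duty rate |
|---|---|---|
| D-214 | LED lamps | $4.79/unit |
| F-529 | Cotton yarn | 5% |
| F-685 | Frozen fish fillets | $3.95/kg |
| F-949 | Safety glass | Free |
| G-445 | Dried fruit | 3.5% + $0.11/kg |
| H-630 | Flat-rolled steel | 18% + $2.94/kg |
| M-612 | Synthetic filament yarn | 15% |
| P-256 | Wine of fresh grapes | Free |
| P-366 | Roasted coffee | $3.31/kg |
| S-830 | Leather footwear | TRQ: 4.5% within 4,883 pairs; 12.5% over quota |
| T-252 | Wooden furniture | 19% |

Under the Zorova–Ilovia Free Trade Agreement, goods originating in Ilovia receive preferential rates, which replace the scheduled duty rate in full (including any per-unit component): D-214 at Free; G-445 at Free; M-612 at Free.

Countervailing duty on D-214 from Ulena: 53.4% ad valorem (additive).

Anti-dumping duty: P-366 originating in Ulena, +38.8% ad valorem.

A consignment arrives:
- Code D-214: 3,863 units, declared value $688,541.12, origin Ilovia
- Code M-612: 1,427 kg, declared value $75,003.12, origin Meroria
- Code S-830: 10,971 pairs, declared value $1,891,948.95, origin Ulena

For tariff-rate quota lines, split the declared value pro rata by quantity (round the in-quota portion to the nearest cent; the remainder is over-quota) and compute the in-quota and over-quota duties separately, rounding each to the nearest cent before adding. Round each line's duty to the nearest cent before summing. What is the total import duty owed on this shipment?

$180,378.22

Line 1 (D-214, Ilovia, 3,863 units, $688,541.12):
Base rate for D-214 is $4.79/unit.
Origin Ilovia qualifies under the Zorova–Ilovia agreement and D-214 is covered: preferential rate Free applies instead.
The additional-duty order on D-214 targets Ulena, not Ilovia; it does not apply.
Duty = $688,541.12 × 0% = $0.00.
Line 2 (M-612, Meroria, 1,427 kg, $75,003.12):
Base rate for M-612 is 15%.
M-612 has an FTA preferential rate, but origin Meroria is not Ilovia; base rate stands.
Duty = $75,003.12 × 15% = $11,250.47.
Line 3 (S-830, Ulena, 10,971 pairs, $1,891,948.95):
Code S-830 is under a tariff-rate quota (threshold 4,883 pairs). In-quota: 4,883 pairs at 4.5%; over-quota: 6,088 pairs at 12.5%.
Pro-rata value split: in-quota = $1,891,948.95 × 4,883/10,971 = $842,073.35; over-quota = $1,891,948.95 − $842,073.35 = $1,049,875.60.
In-quota duty = $842,073.35 × 4.5% = $37,893.30. Over-quota duty = $1,049,875.60 × 12.5% = $131,234.45.
Line duty = $37,893.30 + $131,234.45 = $169,127.75.
Total = $0.00 + $11,250.47 + $169,127.75 = $180,378.22.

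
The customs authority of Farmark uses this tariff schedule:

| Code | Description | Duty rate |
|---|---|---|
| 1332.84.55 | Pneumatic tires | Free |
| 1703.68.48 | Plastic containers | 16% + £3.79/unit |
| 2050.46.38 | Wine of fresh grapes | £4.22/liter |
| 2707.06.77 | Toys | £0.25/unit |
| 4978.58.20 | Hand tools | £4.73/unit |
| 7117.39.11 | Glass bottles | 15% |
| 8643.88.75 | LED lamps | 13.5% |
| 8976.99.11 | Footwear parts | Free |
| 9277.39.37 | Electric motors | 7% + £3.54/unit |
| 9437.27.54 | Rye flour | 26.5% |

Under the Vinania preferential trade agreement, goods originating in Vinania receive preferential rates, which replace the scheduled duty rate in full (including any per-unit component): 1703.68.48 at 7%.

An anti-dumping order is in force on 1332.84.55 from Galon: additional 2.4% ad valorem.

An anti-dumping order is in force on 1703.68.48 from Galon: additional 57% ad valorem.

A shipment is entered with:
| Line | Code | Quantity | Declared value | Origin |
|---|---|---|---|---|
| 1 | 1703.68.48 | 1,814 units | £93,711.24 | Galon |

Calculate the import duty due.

Line 1 (1703.68.48, Galon, 1,814 units, £93,711.24):
Base rate for 1703.68.48 is 16% + £3.79/unit.
1703.68.48 has an FTA preferential rate, but origin Galon is not Vinania; base rate stands.
Additional duty on 1703.68.48 from Galon: +57%. Applied ad valorem rate: 16% + 57% = 73%.
Duty = £93,711.24 × 73% + 1,814 × £3.79 = £75,284.27.

£75,284.27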